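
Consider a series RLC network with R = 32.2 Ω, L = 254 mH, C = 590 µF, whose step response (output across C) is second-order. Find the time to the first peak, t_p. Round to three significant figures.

For a series RLC circuit (capacitor voltage as output), ω_n = 1/√(LC) = 1/√(254 mH · 590 µF) = 81.7 rad/s.
ζ = (R/2)·√(C/L) = (32.2/2)·√(590 µF/254 mH) = 0.776.
The damped frequency ω_d = ω_n√(1−ζ²) = 51.5 rad/s. t_p = π/ω_d = 0.0610 s.

t_p ≈ 0.0610 s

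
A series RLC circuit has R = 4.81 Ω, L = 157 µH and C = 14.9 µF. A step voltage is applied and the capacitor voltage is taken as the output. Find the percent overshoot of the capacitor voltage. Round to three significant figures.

For a series RLC circuit (capacitor voltage as output), ω_n = 1/√(LC) = 1/√(157 µH · 14.9 µF) = 20700 rad/s.
ζ = (R/2)·√(C/L) = (4.81/2)·√(14.9 µF/157 µH) = 0.741.
Overshoot: exp(−π·0.741/√(1−0.741²)) = 0.0313, i.e. 3.13%.

%OS ≈ 3.13%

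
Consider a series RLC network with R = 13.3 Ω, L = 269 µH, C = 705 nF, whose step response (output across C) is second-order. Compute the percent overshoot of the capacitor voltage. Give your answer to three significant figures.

For a series RLC circuit (capacitor voltage as output), ω_n = 1/√(LC) = 1/√(269 µH · 705 nF) = 72600 rad/s.
ζ = (R/2)·√(C/L) = (13.3/2)·√(705 nF/269 µH) = 0.340.
Overshoot: exp(−π·0.340/√(1−0.340²)) = 0.321, i.e. 32.1%.

%OS ≈ 32.1%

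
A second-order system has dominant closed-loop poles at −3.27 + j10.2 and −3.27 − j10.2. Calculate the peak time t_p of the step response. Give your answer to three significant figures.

t_p = π/ω_d with ω_d = 10.2 (the imaginary part), so t_p = 0.308 s.

t_p ≈ 0.308 s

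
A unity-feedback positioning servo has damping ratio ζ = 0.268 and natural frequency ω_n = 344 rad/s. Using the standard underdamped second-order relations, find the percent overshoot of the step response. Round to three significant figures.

%OS ≈ 41.7%

For an underdamped second-order system, %OS = 100·exp(−πζ/√(1−ζ²)).
πζ/√(1−ζ²) = π·0.268/√(1−0.0718) = 0.8739, so %OS = 100·e^(−0.8739) = 41.7%.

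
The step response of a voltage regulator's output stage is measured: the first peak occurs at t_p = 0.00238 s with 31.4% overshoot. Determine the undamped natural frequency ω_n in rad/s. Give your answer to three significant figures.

ω_n ≈ 1410 rad/s

From the overshoot, ζ = −ln(OS)/√(π²+ln²(OS)) = 0.346.
From t_p = π/ω_d, ω_d = π/0.00238 = 1320 rad/s, so ω_n = ω_d/√(1−ζ²) = 1410 rad/s.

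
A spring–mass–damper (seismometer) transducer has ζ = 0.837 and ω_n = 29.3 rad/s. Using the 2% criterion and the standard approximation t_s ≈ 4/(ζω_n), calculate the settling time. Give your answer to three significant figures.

t_s ≈ 0.163 s

t_s ≈ 4/(ζω_n) = 4/(0.837 × 29.3) = 0.163 s.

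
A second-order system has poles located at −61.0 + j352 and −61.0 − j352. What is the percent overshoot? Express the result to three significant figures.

%OS ≈ 58.0%

|pole| = ω_n = √(61.0² + 352²) = 357 rad/s; ζ = cos θ = σ/ω_n = 0.171.
%OS = 100 e^{−πζ/√(1−ζ²)} with ζ = 0.171 gives 58.0%.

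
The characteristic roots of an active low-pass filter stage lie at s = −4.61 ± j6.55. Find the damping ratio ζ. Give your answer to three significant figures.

The poles are at −σ ± jω_d with σ = 4.61 and ω_d = 6.55, so ω_n = √(σ²+ω_d²) = 8.01 rad/s and ζ = σ/ω_n = 0.576.

ζ ≈ 0.576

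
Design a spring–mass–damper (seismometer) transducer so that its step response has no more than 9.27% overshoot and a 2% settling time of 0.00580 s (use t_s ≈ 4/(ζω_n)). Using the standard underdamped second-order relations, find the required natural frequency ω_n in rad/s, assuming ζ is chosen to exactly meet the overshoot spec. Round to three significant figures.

ω_n ≈ 1140 rad/s

Inverting the overshoot relation: ζ = |ln 0.0927|/√(π² + ln²0.0927) = 0.604.
Then ω_n = 4/(ζ t_s) = 4/(0.604 × 0.00580) = 1140 rad/s.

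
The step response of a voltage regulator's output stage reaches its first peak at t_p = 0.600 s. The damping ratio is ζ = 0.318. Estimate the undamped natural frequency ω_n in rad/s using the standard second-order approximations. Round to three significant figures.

ω_n ≈ 5.52 rad/s

Peak time t_p = π/ω_d, so ω_d = π/t_p = π/0.600 = 5.24 rad/s.
ω_n = ω_d/√(1−ζ²) = 5.24/√0.899 = 5.52 rad/s.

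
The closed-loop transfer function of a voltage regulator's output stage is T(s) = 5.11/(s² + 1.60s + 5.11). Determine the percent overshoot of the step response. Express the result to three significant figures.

Matching coefficients with s² + 2ζω_n s + ω_n² gives ω_n² = 5.11 ⇒ ω_n = 2.26 rad/s, and ζ = 1.60/(2ω_n) = 0.354.
%OS = 100·exp(−πζ/√(1−ζ²)) = 30.5%.

%OS ≈ 30.5%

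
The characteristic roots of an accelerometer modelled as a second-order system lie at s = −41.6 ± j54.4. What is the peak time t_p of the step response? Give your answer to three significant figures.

t_p = π/ω_d with ω_d = 54.4 (the imaginary part), so t_p = 0.0577 s.

t_p ≈ 0.0577 s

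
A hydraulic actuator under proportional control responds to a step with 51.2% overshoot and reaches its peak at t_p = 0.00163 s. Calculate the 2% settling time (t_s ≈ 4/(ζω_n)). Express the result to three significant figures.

t_s ≈ 0.00974 s

From the overshoot, ζ = −ln(OS)/√(π²+ln²(OS)) = 0.208.
From t_p = π/ω_d, ω_d = π/0.00163 = 1930 rad/s, so ω_n = ω_d/√(1−ζ²) = 1970 rad/s.
t_s ≈ 4/(ζω_n) = 4/(0.208·1970) = 0.00974 s.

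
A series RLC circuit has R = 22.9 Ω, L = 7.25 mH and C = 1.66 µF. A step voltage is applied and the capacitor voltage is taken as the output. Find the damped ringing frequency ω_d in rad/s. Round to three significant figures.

For a series RLC circuit (capacitor voltage as output), ω_n = 1/√(LC) = 1/√(7.25 mH · 1.66 µF) = 9120 rad/s.
ζ = (R/2)·√(C/L) = (22.9/2)·√(1.66 µF/7.25 mH) = 0.173.
ω_d = ω_n√(1−ζ²) = 8980 rad/s.

ω_d ≈ 8980 rad/s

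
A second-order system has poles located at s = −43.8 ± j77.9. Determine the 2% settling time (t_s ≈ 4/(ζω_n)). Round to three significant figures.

t_s ≈ 0.0913 s

For poles at −σ ± jω_d, ζω_n = σ = 43.8, so t_s ≈ 4/σ = 0.0913 s.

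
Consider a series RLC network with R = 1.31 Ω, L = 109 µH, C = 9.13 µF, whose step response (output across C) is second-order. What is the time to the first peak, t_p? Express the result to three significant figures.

For a series RLC circuit (capacitor voltage as output), ω_n = 1/√(LC) = 1/√(109 µH · 9.13 µF) = 31700 rad/s.
ζ = (R/2)·√(C/L) = (1.31/2)·√(9.13 µF/109 µH) = 0.190.
ω_d = 31700·√(1 − 0.190²) = 31100 rad/s. t_p = π/ω_d = 0.000101 s.

t_p ≈ 0.000101 s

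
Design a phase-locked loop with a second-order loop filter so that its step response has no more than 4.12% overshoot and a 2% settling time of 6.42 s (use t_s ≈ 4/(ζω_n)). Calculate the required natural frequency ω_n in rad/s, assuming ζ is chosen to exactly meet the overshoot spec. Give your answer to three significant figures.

ω_n ≈ 0.875 rad/s

Inverting the overshoot relation: ζ = |ln 0.0412|/√(π² + ln²0.0412) = 0.712.
From t_s ≈ 4/(ζω_n): ω_n = 4/(ζ·t_s) = 4/(0.712·6.42) = 0.875 rad/s.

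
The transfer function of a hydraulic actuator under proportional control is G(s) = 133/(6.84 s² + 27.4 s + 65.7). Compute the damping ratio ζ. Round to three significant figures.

ζ ≈ 0.646

Dividing through by 6.84: denominator becomes s² + 4.006 s + 9.605.
So ω_n = √9.605 = 3.10 rad/s and ζ = 4.006/(2·3.10) = 0.646.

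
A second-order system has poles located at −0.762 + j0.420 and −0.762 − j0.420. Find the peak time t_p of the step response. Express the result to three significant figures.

t_p ≈ 7.48 s

t_p = π/ω_d with ω_d = 0.420 (the imaginary part), so t_p = 7.48 s.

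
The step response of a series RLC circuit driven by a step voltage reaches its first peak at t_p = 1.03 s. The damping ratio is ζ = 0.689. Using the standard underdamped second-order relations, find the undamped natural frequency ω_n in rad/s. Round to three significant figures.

Peak time t_p = π/ω_d, so ω_d = π/t_p = π/1.03 = 3.05 rad/s.
ω_n = ω_d/√(1−ζ²) = 3.05/√0.525 = 4.21 rad/s.

ω_n ≈ 4.21 rad/s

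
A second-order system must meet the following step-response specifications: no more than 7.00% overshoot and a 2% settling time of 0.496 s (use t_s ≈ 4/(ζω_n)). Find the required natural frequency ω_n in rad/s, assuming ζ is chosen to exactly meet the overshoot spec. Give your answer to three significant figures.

From %OS = 100·exp(−πζ/√(1−ζ²)), invert to get ζ = −ln(OS)/√(π² + ln²(OS)) with OS = 0.0700.
−ln 0.0700 = 2.659, so ζ = 2.659/√(π² + 7.072) = 0.646.
Then ω_n = 4/(ζ t_s) = 4/(0.646 × 0.496) = 12.5 rad/s.

ω_n ≈ 12.5 rad/s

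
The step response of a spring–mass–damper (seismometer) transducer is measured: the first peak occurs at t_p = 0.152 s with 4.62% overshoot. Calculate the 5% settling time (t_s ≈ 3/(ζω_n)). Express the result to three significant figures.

From the overshoot, ζ = −ln(OS)/√(π²+ln²(OS)) = 0.699.
From t_p = π/ω_d, ω_d = π/0.152 = 20.7 rad/s, so ω_n = ω_d/√(1−ζ²) = 28.9 rad/s.
t_s ≈ 3/(ζω_n) = 3/(0.699·28.9) = 0.148 s.

t_s ≈ 0.148 s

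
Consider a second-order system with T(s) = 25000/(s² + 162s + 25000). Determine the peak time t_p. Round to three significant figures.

ω_n = √25000 = 158 rad/s; ζ = 162/(2·158) = 0.512.
The damped frequency ω_d = ω_n√(1−ζ²) = 136 rad/s. Then t_p = π/ω_d = 0.0231 s.

t_p ≈ 0.0231 s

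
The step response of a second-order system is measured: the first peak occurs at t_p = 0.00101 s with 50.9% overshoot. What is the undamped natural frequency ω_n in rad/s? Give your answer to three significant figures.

ω_n ≈ 3180 rad/s

From the overshoot, ζ = −ln(OS)/√(π²+ln²(OS)) = 0.210.
From t_p = π/ω_d, ω_d = π/0.00101 = 3110 rad/s, so ω_n = ω_d/√(1−ζ²) = 3180 rad/s.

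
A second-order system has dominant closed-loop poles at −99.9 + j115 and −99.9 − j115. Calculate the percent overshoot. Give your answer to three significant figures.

%OS ≈ 6.53%

The poles are at −σ ± jω_d with σ = 99.9 and ω_d = 115, so ω_n = √(σ²+ω_d²) = 152 rad/s and ζ = σ/ω_n = 0.656.
%OS = 100 e^{−πζ/√(1−ζ²)} with ζ = 0.656 gives 6.53%.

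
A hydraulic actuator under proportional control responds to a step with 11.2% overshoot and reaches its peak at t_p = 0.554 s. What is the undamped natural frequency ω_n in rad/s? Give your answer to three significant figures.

ω_n ≈ 6.91 rad/s

The overshoot fixes ζ = −ln(OS)/√(π²+ln²(OS)) = 0.572.
From t_p = π/ω_d, ω_d = π/0.554 = 5.67 rad/s, so ω_n = ω_d/√(1−ζ²) = 6.91 rad/s.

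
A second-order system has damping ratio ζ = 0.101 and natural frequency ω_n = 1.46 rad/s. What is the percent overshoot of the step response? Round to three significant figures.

%OS ≈ 72.7%

For an underdamped second-order system, %OS = 100·exp(−πζ/√(1−ζ²)).
πζ/√(1−ζ²) = π·0.101/√(1−0.0102) = 0.3189, so %OS = 100·e^(−0.3189) = 72.7%.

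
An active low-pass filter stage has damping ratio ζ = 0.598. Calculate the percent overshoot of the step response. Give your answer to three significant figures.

%OS ≈ 9.59%

For an underdamped second-order system, %OS = 100·exp(−πζ/√(1−ζ²)).
πζ/√(1−ζ²) = π·0.598/√(1−0.358) = 2.344, so %OS = 100·e^(−2.344) = 9.59%.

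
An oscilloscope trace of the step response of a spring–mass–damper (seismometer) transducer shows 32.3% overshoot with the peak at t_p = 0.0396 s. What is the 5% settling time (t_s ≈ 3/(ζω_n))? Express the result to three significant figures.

ζ from %OS: ζ = |ln 0.323|/√(π²+ln²0.323) = 0.338.
From t_p = π/ω_d, ω_d = π/0.0396 = 79.3 rad/s, so ω_n = ω_d/√(1−ζ²) = 84.3 rad/s.
t_s ≈ 3/(ζω_n) = 3/(0.338·84.3) = 0.105 s.

t_s ≈ 0.105 s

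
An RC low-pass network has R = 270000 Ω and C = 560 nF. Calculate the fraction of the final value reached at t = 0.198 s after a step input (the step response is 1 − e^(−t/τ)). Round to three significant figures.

y/y_∞ ≈ 0.730

τ = RC = 270000 × 560 nF = 0.151 s.
y(t)/y_∞ = 1 − e^(−t/τ) = 1 − e^(−0.198/0.151) = 1 − e^(−1.31) = 0.730.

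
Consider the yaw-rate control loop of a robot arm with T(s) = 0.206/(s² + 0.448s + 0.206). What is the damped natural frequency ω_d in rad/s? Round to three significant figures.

ω_n = √0.206 = 0.454 rad/s; ζ = 0.448/(2·0.454) = 0.494.
ω_d = ω_n√(1−ζ²) = 0.395 rad/s.

ω_d ≈ 0.395 rad/s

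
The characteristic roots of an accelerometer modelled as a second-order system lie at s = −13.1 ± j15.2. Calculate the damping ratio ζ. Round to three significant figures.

With σ = 13.1, ω_d = 15.2: ω_n = √(σ²+ω_d²) = 20.1 rad/s, ζ = σ/ω_n = 0.653.

ζ ≈ 0.653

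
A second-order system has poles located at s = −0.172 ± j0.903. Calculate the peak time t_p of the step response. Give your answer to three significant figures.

t_p = π/ω_d with ω_d = 0.903 (the imaginary part), so t_p = 3.48 s.

t_p ≈ 3.48 s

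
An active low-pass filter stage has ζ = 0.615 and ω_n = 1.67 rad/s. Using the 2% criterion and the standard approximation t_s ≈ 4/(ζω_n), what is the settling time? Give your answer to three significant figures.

t_s ≈ 3.89 s

t_s ≈ 4/(ζω_n) = 4/(0.615 × 1.67) = 3.89 s.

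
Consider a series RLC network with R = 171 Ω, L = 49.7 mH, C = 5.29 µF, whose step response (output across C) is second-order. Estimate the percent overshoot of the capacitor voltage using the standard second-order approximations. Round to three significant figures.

%OS ≈ 0.279%

For a series RLC circuit (capacitor voltage as output), ω_n = 1/√(LC) = 1/√(49.7 mH · 5.29 µF) = 1950 rad/s.
ζ = (R/2)·√(C/L) = (171/2)·√(5.29 µF/49.7 mH) = 0.882.
%OS = 100 e^{−πζ/√(1−ζ²)} with ζ = 0.882 gives 0.279%.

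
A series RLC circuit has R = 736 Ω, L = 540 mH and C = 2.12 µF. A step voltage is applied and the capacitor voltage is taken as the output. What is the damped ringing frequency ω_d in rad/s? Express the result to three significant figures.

For a series RLC circuit (capacitor voltage as output), ω_n = 1/√(LC) = 1/√(540 mH · 2.12 µF) = 935 rad/s.
ζ = (R/2)·√(C/L) = (736/2)·√(2.12 µF/540 mH) = 0.729.
The damped frequency ω_d = ω_n√(1−ζ²) = 640 rad/s.

ω_d ≈ 640 rad/s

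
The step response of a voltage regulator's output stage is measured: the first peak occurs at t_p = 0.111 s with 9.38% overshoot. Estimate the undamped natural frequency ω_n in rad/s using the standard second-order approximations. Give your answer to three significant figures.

ζ from %OS: ζ = |ln 0.0938|/√(π²+ln²0.0938) = 0.602.
t_p = π/ω_d ⇒ ω_d = 28.3 rad/s; then ω_n = ω_d/√(1−ζ²) = 35.4 rad/s.

ω_n ≈ 35.4 rad/s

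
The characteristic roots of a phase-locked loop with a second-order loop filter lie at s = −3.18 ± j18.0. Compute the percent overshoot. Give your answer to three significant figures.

%OS ≈ 57.4%

|pole| = ω_n = √(3.18² + 18.0²) = 18.3 rad/s; ζ = cos θ = σ/ω_n = 0.174.
%OS = 100 e^{−πζ/√(1−ζ²)} with ζ = 0.174 gives 57.4%.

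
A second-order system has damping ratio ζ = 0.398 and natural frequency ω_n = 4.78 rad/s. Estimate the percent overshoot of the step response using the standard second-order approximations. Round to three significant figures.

For an underdamped second-order system, %OS = 100·exp(−πζ/√(1−ζ²)).
πζ/√(1−ζ²) = π·0.398/√(1−0.158) = 1.363, so %OS = 100·e^(−1.363) = 25.6%.

%OS ≈ 25.6%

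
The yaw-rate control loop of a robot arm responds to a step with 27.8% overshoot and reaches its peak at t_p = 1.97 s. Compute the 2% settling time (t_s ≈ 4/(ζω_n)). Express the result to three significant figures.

From the overshoot, ζ = −ln(OS)/√(π²+ln²(OS)) = 0.377.
From t_p = π/ω_d, ω_d = π/1.97 = 1.59 rad/s, so ω_n = ω_d/√(1−ζ²) = 1.72 rad/s.
t_s ≈ 4/(ζω_n) = 4/(0.377·1.72) = 6.16 s.

t_s ≈ 6.16 s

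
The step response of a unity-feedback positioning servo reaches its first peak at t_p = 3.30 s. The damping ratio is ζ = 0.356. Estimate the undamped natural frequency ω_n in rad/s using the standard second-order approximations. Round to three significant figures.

ω_n ≈ 1.02 rad/s

Peak time t_p = π/ω_d, so ω_d = π/t_p = π/3.30 = 0.952 rad/s.
ω_n = ω_d/√(1−ζ²) = 0.952/√0.873 = 1.02 rad/s.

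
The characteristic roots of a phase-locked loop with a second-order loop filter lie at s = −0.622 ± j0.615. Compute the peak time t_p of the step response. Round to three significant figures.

t_p ≈ 5.11 s

t_p = π/ω_d with ω_d = 0.615 (the imaginary part), so t_p = 5.11 s.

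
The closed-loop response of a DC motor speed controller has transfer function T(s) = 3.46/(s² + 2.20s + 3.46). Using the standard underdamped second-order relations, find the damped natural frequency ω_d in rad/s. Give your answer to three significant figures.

ω_d ≈ 1.50 rad/s

ω_n = √3.46 = 1.86 rad/s; ζ = 2.20/(2·1.86) = 0.591.
ω_d = ω_n√(1−ζ²) = 1.50 rad/s.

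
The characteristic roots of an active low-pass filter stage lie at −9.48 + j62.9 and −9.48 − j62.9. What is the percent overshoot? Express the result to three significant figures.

%OS ≈ 62.3%

|pole| = ω_n = √(9.48² + 62.9²) = 63.6 rad/s; ζ = cos θ = σ/ω_n = 0.149.
%OS = 100 e^{−πζ/√(1−ζ²)} with ζ = 0.149 gives 62.3%.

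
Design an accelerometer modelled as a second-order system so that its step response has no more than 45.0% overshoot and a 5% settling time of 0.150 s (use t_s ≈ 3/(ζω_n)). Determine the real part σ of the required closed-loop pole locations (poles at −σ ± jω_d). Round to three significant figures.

The settling-time spec alone fixes σ = ζω_n = 3/t_s = 3/0.150 = 20.0.
(Overshoot then fixes ζ = 0.246 and hence ω_d = σ·√(1−ζ²)/ζ = 78.7 rad/s.)

σ ≈ 20.0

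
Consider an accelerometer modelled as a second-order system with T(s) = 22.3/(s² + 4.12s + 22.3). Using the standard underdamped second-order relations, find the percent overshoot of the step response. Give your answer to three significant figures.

Matching coefficients with s² + 2ζω_n s + ω_n² gives ω_n² = 22.3 ⇒ ω_n = 4.72 rad/s, and ζ = 4.12/(2ω_n) = 0.436.
%OS = 100·exp(−πζ/√(1−ζ²)) = 21.8%.

%OS ≈ 21.8%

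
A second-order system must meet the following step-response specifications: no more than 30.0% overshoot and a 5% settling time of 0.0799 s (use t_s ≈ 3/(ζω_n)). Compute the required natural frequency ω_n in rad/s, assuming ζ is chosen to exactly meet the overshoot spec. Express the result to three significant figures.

ω_n ≈ 105 rad/s

ζ = −ln(OS)/√(π² + (ln OS)²). With OS = 0.300, ln OS = −1.204 and ζ = 1.204/3.364 = 0.358.
From t_s ≈ 3/(ζω_n): ω_n = 3/(ζ·t_s) = 3/(0.358·0.0799) = 105 rad/s.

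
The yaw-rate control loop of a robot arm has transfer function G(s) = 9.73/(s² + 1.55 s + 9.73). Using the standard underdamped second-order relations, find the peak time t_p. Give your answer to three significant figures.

Matching coefficients with s² + 2ζω_n s + ω_n² gives ω_n² = 9.73 ⇒ ω_n = 3.12 rad/s, and ζ = 1.55/(2ω_n) = 0.248.
The damped frequency ω_d = ω_n√(1−ζ²) = 3.02 rad/s. Then t_p = π/ω_d = 1.04 s.

t_p ≈ 1.04 s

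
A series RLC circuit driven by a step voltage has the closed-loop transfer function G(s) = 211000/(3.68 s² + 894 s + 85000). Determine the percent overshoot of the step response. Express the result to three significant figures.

%OS ≈ 1.53%

Dividing through by 3.68: denominator becomes s² + 242.9 s + 23100.
So ω_n = √23100 = 152 rad/s and ζ = 242.9/(2·152) = 0.799.
Overshoot: exp(−π·0.799/√(1−0.799²)) = 0.0153, i.e. 1.53%.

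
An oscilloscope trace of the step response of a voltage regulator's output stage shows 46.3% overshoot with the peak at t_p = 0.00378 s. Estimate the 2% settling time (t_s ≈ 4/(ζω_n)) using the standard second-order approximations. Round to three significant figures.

t_s ≈ 0.0196 s

The overshoot fixes ζ = −ln(OS)/√(π²+ln²(OS)) = 0.238.
t_p = π/ω_d ⇒ ω_d = 831 rad/s; then ω_n = ω_d/√(1−ζ²) = 856 rad/s.
t_s ≈ 4/(ζω_n) = 4/(0.238·856) = 0.0196 s.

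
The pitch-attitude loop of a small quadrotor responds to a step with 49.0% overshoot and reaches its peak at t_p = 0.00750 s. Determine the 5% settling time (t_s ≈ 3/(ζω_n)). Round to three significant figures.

t_s ≈ 0.0315 s

ζ from %OS: ζ = |ln 0.490|/√(π²+ln²0.490) = 0.221.
From t_p = π/ω_d, ω_d = π/0.00750 = 419 rad/s, so ω_n = ω_d/√(1−ζ²) = 430 rad/s.
t_s ≈ 3/(ζω_n) = 3/(0.221·430) = 0.0315 s.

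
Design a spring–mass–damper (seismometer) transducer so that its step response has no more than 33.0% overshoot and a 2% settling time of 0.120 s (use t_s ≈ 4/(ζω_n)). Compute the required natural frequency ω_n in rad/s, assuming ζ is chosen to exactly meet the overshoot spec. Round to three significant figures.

Inverting the overshoot relation: ζ = |ln 0.330|/√(π² + ln²0.330) = 0.333.
From t_s ≈ 4/(ζω_n): ω_n = 4/(ζ·t_s) = 4/(0.333·0.120) = 100 rad/s.

ω_n ≈ 100 rad/s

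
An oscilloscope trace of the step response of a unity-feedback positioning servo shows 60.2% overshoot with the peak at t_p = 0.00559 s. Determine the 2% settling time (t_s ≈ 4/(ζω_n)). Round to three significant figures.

ζ from %OS: ζ = |ln 0.602|/√(π²+ln²0.602) = 0.159.
From t_p = π/ω_d, ω_d = π/0.00559 = 562 rad/s, so ω_n = ω_d/√(1−ζ²) = 569 rad/s.
t_s ≈ 4/(ζω_n) = 4/(0.159·569) = 0.0441 s.

t_s ≈ 0.0441 s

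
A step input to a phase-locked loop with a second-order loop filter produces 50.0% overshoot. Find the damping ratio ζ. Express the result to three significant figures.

ζ ≈ 0.215

Inverting the overshoot relation: ζ = |ln 0.500|/√(π² + ln²0.500) = 0.215.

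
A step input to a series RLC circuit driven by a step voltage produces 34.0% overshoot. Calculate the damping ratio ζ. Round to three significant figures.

ζ ≈ 0.325

Inverting the overshoot relation: ζ = |ln 0.340|/√(π² + ln²0.340) = 0.325.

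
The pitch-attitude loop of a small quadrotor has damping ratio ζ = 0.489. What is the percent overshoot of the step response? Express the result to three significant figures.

%OS ≈ 17.2%

For an underdamped second-order system, %OS = 100·exp(−πζ/√(1−ζ²)).
πζ/√(1−ζ²) = π·0.489/√(1−0.239) = 1.761, so %OS = 100·e^(−1.761) = 17.2%.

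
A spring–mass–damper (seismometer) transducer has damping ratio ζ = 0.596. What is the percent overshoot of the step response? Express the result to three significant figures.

For an underdamped second-order system, %OS = 100·exp(−πζ/√(1−ζ²)).
πζ/√(1−ζ²) = π·0.596/√(1−0.355) = 2.332, so %OS = 100·e^(−2.332) = 9.71%.

%OS ≈ 9.71%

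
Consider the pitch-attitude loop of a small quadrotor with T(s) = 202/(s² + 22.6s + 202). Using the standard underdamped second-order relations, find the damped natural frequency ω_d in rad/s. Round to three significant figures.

ω_d ≈ 8.62 rad/s

ω_n = √202 = 14.2 rad/s; ζ = 22.6/(2·14.2) = 0.795.
The damped frequency ω_d = ω_n√(1−ζ²) = 8.62 rad/s.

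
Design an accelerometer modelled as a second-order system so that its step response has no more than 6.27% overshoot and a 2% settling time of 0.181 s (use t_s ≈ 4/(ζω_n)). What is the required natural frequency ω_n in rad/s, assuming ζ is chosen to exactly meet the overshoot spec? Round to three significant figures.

ζ = −ln(OS)/√(π² + (ln OS)²). With OS = 0.0627, ln OS = −2.769 and ζ = 2.769/4.188 = 0.661.
From t_s ≈ 4/(ζω_n): ω_n = 4/(ζ·t_s) = 4/(0.661·0.181) = 33.4 rad/s.

ω_n ≈ 33.4 rad/s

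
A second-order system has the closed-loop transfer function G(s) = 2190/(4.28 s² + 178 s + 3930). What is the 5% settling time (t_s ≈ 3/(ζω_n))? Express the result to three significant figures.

Dividing through by 4.28: denominator becomes s² + 41.59 s + 918.2.
So ω_n = √918.2 = 30.3 rad/s and ζ = 41.59/(2·30.3) = 0.686.
t_s ≈ 3/(ζω_n) = 0.144 s.

t_s ≈ 0.144 s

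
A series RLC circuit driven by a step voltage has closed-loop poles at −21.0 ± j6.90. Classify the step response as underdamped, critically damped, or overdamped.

Since the poles form a complex-conjugate pair with nonzero imaginary part, the response is underdamped.

underdamped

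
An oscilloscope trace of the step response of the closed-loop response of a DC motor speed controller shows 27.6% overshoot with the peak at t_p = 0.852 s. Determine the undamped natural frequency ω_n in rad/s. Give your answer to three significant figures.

The overshoot fixes ζ = −ln(OS)/√(π²+ln²(OS)) = 0.379.
t_p = π/ω_d ⇒ ω_d = 3.69 rad/s; then ω_n = ω_d/√(1−ζ²) = 3.98 rad/s.

ω_n ≈ 3.98 rad/s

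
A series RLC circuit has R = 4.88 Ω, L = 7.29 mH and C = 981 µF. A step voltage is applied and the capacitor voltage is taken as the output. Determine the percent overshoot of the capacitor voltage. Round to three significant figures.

%OS ≈ 0.183%

For a series RLC circuit (capacitor voltage as output), ω_n = 1/√(LC) = 1/√(7.29 mH · 981 µF) = 374 rad/s.
ζ = (R/2)·√(C/L) = (4.88/2)·√(981 µF/7.29 mH) = 0.895.
%OS = 100 e^{−πζ/√(1−ζ²)} with ζ = 0.895 gives 0.183%.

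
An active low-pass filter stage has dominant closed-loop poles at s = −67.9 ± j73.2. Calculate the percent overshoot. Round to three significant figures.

%OS ≈ 5.43%

The poles are at −σ ± jω_d with σ = 67.9 and ω_d = 73.2, so ω_n = √(σ²+ω_d²) = 99.8 rad/s and ζ = σ/ω_n = 0.680.
%OS = 100 e^{−πζ/√(1−ζ²)} with ζ = 0.680 gives 5.43%.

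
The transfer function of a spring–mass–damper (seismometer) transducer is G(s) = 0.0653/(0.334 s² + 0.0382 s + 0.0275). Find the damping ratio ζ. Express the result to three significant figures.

Dividing through by 0.334: denominator becomes s² + 0.1144 s + 0.08234.
So ω_n = √0.08234 = 0.287 rad/s and ζ = 0.1144/(2·0.287) = 0.199.

ζ ≈ 0.199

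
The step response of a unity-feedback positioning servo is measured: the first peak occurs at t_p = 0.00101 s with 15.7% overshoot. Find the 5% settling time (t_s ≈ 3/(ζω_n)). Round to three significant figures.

t_s ≈ 0.00164 s

The overshoot fixes ζ = −ln(OS)/√(π²+ln²(OS)) = 0.508.
t_p = π/ω_d ⇒ ω_d = 3110 rad/s; then ω_n = ω_d/√(1−ζ²) = 3610 rad/s.
t_s ≈ 3/(ζω_n) = 3/(0.508·3610) = 0.00164 s.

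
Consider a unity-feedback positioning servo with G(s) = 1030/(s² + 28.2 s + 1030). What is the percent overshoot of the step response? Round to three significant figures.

%OS ≈ 21.5%

Matching coefficients with s² + 2ζω_n s + ω_n² gives ω_n² = 1030 ⇒ ω_n = 32.1 rad/s, and ζ = 28.2/(2ω_n) = 0.439.
%OS = 100·exp(−πζ/√(1−ζ²)) = 21.5%.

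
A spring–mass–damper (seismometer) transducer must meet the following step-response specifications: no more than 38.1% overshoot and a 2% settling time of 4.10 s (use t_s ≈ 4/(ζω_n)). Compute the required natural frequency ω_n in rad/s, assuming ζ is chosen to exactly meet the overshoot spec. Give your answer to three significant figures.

Inverting the overshoot relation: ζ = |ln 0.381|/√(π² + ln²0.381) = 0.294.
From t_s ≈ 4/(ζω_n): ω_n = 4/(ζ·t_s) = 4/(0.294·4.10) = 3.32 rad/s.

ω_n ≈ 3.32 rad/s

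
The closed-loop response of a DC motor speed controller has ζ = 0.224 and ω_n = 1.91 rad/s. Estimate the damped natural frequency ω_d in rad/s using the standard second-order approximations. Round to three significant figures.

ω_d ≈ 1.86 rad/s

ω_d = ω_n√(1−ζ²) = 1.91·√0.950 = 1.86 rad/s.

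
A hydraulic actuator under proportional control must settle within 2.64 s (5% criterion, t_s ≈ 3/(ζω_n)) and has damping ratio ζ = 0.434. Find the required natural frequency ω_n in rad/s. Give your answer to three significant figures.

ω_n ≈ 2.62 rad/s

Rearranging t_s ≈ 3/(ζω_n) gives ω_n = 3/(ζ·t_s) = 3/(0.434 × 2.64) = 2.62 rad/s.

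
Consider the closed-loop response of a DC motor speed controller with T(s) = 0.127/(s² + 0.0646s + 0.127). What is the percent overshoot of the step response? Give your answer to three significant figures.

Comparing the denominator to s² + 2ζω_n s + ω_n²: ω_n = √0.127 = 0.356 rad/s, and 2ζω_n = 0.0646 so ζ = 0.0646/(2·0.356) = 0.0906.
%OS = 100 e^{−πζ/√(1−ζ²)} with ζ = 0.0906 gives 75.1%.

%OS ≈ 75.1%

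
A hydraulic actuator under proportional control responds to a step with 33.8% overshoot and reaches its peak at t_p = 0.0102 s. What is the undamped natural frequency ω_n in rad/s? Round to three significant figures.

ω_n ≈ 326 rad/s

The overshoot fixes ζ = −ln(OS)/√(π²+ln²(OS)) = 0.326.
t_p = π/ω_d ⇒ ω_d = 308 rad/s; then ω_n = ω_d/√(1−ζ²) = 326 rad/s.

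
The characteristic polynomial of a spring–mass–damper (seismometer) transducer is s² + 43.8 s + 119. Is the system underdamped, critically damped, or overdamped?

overdamped

a² − 4b = 1400 > 0 (two distinct real roots); the system is overdamped.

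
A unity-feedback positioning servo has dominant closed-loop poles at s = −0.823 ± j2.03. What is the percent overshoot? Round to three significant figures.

|pole| = ω_n = √(0.823² + 2.03²) = 2.19 rad/s; ζ = cos θ = σ/ω_n = 0.376.
Overshoot: exp(−π·0.376/√(1−0.376²)) = 0.280, i.e. 28.0%.

%OS ≈ 28.0%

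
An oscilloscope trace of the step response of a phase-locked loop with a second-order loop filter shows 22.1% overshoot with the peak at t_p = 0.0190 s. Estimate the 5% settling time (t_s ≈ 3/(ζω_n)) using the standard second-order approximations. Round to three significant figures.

ζ from %OS: ζ = |ln 0.221|/√(π²+ln²0.221) = 0.433.
From t_p = π/ω_d, ω_d = π/0.0190 = 165 rad/s, so ω_n = ω_d/√(1−ζ²) = 183 rad/s.
t_s ≈ 3/(ζω_n) = 3/(0.433·183) = 0.0378 s.

t_s ≈ 0.0378 s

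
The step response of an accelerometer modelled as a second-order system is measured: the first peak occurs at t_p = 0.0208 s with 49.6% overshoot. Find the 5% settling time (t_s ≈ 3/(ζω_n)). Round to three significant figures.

t_s ≈ 0.0890 s

The overshoot fixes ζ = −ln(OS)/√(π²+ln²(OS)) = 0.218.
t_p = π/ω_d ⇒ ω_d = 151 rad/s; then ω_n = ω_d/√(1−ζ²) = 155 rad/s.
t_s ≈ 3/(ζω_n) = 3/(0.218·155) = 0.0890 s.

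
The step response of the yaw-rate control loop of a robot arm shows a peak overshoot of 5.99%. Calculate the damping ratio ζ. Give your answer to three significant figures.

ζ ≈ 0.667

ζ = −ln(OS)/√(π² + (ln OS)²). With OS = 0.0599, ln OS = −2.815 and ζ = 2.815/4.218 = 0.667.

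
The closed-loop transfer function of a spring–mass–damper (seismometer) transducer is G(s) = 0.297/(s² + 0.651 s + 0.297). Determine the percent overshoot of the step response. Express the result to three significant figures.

%OS ≈ 9.64%

Matching coefficients with s² + 2ζω_n s + ω_n² gives ω_n² = 0.297 ⇒ ω_n = 0.545 rad/s, and ζ = 0.651/(2ω_n) = 0.597.
%OS = 100·exp(−πζ/√(1−ζ²)) = 9.64%.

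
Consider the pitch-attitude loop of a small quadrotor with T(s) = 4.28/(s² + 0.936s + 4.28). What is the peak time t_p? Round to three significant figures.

t_p ≈ 1.56 s

Matching coefficients with s² + 2ζω_n s + ω_n² gives ω_n² = 4.28 ⇒ ω_n = 2.07 rad/s, and ζ = 0.936/(2ω_n) = 0.226.
ω_d = 2.07·√(1 − 0.226²) = 2.02 rad/s. Then t_p = π/ω_d = 1.56 s.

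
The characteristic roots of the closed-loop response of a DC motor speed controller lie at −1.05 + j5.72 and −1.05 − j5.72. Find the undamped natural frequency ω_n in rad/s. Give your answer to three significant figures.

ω_n ≈ 5.82 rad/s

With σ = 1.05, ω_d = 5.72: ω_n = √(σ²+ω_d²) = 5.82 rad/s, ζ = σ/ω_n = 0.181.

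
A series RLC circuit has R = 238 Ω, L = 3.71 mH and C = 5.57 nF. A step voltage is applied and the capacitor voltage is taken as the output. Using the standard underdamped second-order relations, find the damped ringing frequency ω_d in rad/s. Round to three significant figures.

For a series RLC circuit (capacitor voltage as output), ω_n = 1/√(LC) = 1/√(3.71 mH · 5.57 nF) = 220000 rad/s.
ζ = (R/2)·√(C/L) = (238/2)·√(5.57 nF/3.71 mH) = 0.146.
ω_d = 220000·√(1 − 0.146²) = 218000 rad/s.

ω_d ≈ 218000 rad/s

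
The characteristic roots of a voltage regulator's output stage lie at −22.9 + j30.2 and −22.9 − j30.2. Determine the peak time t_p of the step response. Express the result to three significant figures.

t_p ≈ 0.104 s

t_p = π/ω_d with ω_d = 30.2 (the imaginary part), so t_p = 0.104 s.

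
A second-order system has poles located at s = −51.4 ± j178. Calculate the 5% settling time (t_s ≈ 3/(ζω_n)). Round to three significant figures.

For poles at −σ ± jω_d, ζω_n = σ = 51.4, so t_s ≈ 3/σ = 0.0584 s.

t_s ≈ 0.0584 s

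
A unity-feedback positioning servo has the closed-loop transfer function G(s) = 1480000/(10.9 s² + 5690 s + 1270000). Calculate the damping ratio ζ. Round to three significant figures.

ζ ≈ 0.765

Dividing through by 10.9: denominator becomes s² + 522.0 s + 116500.
So ω_n = √116500 = 341 rad/s and ζ = 522.0/(2·341) = 0.765.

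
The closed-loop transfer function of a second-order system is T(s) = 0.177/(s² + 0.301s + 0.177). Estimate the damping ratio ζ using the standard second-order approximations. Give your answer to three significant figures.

ζ ≈ 0.358

Matching coefficients with s² + 2ζω_n s + ω_n² gives ω_n² = 0.177 ⇒ ω_n = 0.421 rad/s, and ζ = 0.301/(2ω_n) = 0.358.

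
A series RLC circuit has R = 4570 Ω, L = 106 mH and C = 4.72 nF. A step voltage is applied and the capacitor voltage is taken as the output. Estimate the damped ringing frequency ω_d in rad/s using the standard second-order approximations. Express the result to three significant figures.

ω_d ≈ 39200 rad/s

For a series RLC circuit (capacitor voltage as output), ω_n = 1/√(LC) = 1/√(106 mH · 4.72 nF) = 44700 rad/s.
ζ = (R/2)·√(C/L) = (4570/2)·√(4.72 nF/106 mH) = 0.482.
The damped frequency ω_d = ω_n√(1−ζ²) = 39200 rad/s.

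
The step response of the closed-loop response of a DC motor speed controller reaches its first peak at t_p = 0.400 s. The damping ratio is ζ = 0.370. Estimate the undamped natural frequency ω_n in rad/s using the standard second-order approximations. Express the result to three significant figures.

Peak time t_p = π/ω_d, so ω_d = π/t_p = π/0.400 = 7.85 rad/s.
ω_n = ω_d/√(1−ζ²) = 7.85/√0.863 = 8.45 rad/s.

ω_n ≈ 8.45 rad/s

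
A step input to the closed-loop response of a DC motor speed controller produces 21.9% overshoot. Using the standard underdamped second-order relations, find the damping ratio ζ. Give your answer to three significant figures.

ζ ≈ 0.435

From %OS = 100·exp(−πζ/√(1−ζ²)), invert to get ζ = −ln(OS)/√(π² + ln²(OS)) with OS = 0.219.
−ln 0.219 = 1.519, so ζ = 1.519/√(π² + 2.306) = 0.435.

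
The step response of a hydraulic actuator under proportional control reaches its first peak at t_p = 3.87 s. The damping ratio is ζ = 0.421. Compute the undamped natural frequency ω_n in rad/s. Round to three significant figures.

Peak time t_p = π/ω_d, so ω_d = π/t_p = π/3.87 = 0.812 rad/s.
ω_n = ω_d/√(1−ζ²) = 0.812/√0.823 = 0.895 rad/s.

ω_n ≈ 0.895 rad/s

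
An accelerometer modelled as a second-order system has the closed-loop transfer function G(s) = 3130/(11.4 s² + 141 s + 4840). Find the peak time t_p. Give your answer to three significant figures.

t_p ≈ 0.160 s

Dividing through by 11.4: denominator becomes s² + 12.37 s + 424.6.
So ω_n = √424.6 = 20.6 rad/s and ζ = 12.37/(2·20.6) = 0.300.
ω_d = 20.6·√(1 − 0.300²) = 19.7 rad/s. t_p = π/ω_d = 0.160 s.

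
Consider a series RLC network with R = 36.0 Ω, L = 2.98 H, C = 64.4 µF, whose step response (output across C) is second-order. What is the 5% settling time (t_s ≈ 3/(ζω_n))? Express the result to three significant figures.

t_s ≈ 0.497 s

For a series RLC circuit (capacitor voltage as output), ω_n = 1/√(LC) = 1/√(2.98 H · 64.4 µF) = 72.2 rad/s.
ζ = (R/2)·√(C/L) = (36.0/2)·√(64.4 µF/2.98 H) = 0.0837.
t_s ≈ 3/(ζω_n) = 0.497 s.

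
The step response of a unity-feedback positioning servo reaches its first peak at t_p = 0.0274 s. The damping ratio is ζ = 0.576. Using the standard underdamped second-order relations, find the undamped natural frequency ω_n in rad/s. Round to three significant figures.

Peak time t_p = π/ω_d, so ω_d = π/t_p = π/0.0274 = 115 rad/s.
ω_n = ω_d/√(1−ζ²) = 115/√0.668 = 140 rad/s.

ω_n ≈ 140 rad/s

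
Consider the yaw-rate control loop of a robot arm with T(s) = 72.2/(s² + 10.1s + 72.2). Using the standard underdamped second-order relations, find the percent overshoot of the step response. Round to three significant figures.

%OS ≈ 9.81%

Comparing the denominator to s² + 2ζω_n s + ω_n²: ω_n = √72.2 = 8.50 rad/s, and 2ζω_n = 10.1 so ζ = 10.1/(2·8.50) = 0.594.
Overshoot: exp(−π·0.594/√(1−0.594²)) = 0.0981, i.e. 9.81%.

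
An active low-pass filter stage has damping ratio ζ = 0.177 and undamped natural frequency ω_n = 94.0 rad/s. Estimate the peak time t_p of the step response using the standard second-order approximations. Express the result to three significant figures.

t_p ≈ 0.0340 s

The damped frequency is ω_d = ω_n√(1−ζ²) = 94.0·√(1−0.0313) = 92.5 rad/s.
Peak time t_p = π/ω_d = π/92.5 = 0.0340 s.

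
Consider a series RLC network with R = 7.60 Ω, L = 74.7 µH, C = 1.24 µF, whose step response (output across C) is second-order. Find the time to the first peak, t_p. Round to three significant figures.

t_p ≈ 0.0000347 s

For a series RLC circuit (capacitor voltage as output), ω_n = 1/√(LC) = 1/√(74.7 µH · 1.24 µF) = 104000 rad/s.
ζ = (R/2)·√(C/L) = (7.60/2)·√(1.24 µF/74.7 µH) = 0.490.
ω_d = ω_n√(1−ζ²) = 90600 rad/s. t_p = π/ω_d = 0.0000347 s.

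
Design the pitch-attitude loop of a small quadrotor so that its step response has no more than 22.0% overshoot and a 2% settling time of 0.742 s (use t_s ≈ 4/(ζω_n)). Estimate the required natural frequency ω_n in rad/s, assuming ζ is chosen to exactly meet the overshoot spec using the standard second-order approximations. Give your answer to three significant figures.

ω_n ≈ 12.4 rad/s

From %OS = 100·exp(−πζ/√(1−ζ²)), invert to get ζ = −ln(OS)/√(π² + ln²(OS)) with OS = 0.220.
−ln 0.220 = 1.514, so ζ = 1.514/√(π² + 2.293) = 0.434.
From t_s ≈ 4/(ζω_n): ω_n = 4/(ζ·t_s) = 4/(0.434·0.742) = 12.4 rad/s.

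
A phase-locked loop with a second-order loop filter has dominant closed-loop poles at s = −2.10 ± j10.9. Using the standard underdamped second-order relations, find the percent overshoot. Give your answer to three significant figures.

With σ = 2.10, ω_d = 10.9: ω_n = √(σ²+ω_d²) = 11.1 rad/s, ζ = σ/ω_n = 0.189.
Overshoot: exp(−π·0.189/√(1−0.189²)) = 0.546, i.e. 54.6%.

%OS ≈ 54.6%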